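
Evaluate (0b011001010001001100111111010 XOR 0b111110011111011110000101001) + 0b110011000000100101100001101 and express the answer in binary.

0b1011010001110111000011100000

First 0b011001010001001100111111010 XOR 0b111110011111011110000101001 = 0b100111001110010010111010011.
Add column by column in base 2, right to left:
  1+1 = 0 carry 1
  1+0+1 = 0 carry 1
  0+1+1 = 0 carry 1
  0+1+1 = 0 carry 1
  1+0+1 = 0 carry 1
  0+0+1 = 1
  1+0 = 1
  1+0 = 1
  1+1 = 0 carry 1
  0+1+1 = 0 carry 1
  1+0+1 = 0 carry 1
  0+1+1 = 0 carry 1
  0+0+1 = 1
  1+0 = 1
  0+1 = 1
  0+0 = 0
  1+0 = 1
  1+0 = 1
  1+0 = 1
  0+0 = 0
  0+0 = 0
  1+1 = 0 carry 1
  1+1+1 = 1 carry 1
  1+0+1 = 0 carry 1
  0+0+1 = 1
  0+1 = 1
  1+1 = 0 carry 1
  final carry 1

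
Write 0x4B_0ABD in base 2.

Expand each hex digit to 4 bits: 4=0100 B=1011 0=0000 A=1010 B=1011 D=1101.

0b10010110000101010111101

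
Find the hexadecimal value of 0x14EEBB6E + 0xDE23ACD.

Add column by column in base 16, right to left:
  E+D = B carry 1
  6+C+1 = 3 carry 1
  B+A+1 = 6 carry 1
  B+3+1 = F
  E+2 = 0 carry 1
  E+E+1 = D carry 1
  4+D+1 = 2 carry 1
  1+0+1 = 2

0x22D0F63B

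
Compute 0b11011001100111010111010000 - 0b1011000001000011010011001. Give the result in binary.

Subtract column by column in base 2:
  0-1 → 1 (borrow)
  0-0-1 → 1 (borrow)
  0-0-1 → 1 (borrow)
  0-1-1 → 0 (borrow)
  1-1-1 → 1 (borrow)
  0-0-1 → 1 (borrow)
  1-0-1 → 0
  1-1 → 0
  1-0 → 1
  0-1 → 1 (borrow)
  1-1-1 → 1 (borrow)
  0-0-1 → 1 (borrow)
  1-0-1 → 0
  1-0 → 1
  1-0 → 1
  0-1 → 1 (borrow)
  0-0-1 → 1 (borrow)
  1-0-1 → 0
  1-0 → 1
  0-0 → 0
  0-0 → 0
  1-1 → 0
  1-1 → 0
  0-0 → 0
  1-1 → 0
  1-0 → 1

0b10000001011110111100110111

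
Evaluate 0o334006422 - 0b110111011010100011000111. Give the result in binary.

0o334006422 = 0b11011100000000110100010010 in binary.
Subtract column by column in base 2:
  0-1 → 1 (borrow)
  1-1-1 → 1 (borrow)
  0-1-1 → 0 (borrow)
  0-0-1 → 1 (borrow)
  1-0-1 → 0
  0-0 → 0
  0-1 → 1 (borrow)
  0-1-1 → 0 (borrow)
  1-0-1 → 0
  0-0 → 0
  1-0 → 1
  1-1 → 0
  0-0 → 0
  0-1 → 1 (borrow)
  0-0-1 → 1 (borrow)
  0-1-1 → 0 (borrow)
  0-1-1 → 0 (borrow)
  0-0-1 → 1 (borrow)
  0-1-1 → 0 (borrow)
  0-1-1 → 0 (borrow)
  1-1-1 → 1 (borrow)
  1-0-1 → 0
  1-1 → 0
  0-1 → 1 (borrow)
  1-0-1 → 0
  1-0 → 1

0b10100100100110010001001011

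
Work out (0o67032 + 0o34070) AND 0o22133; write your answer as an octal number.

0o22122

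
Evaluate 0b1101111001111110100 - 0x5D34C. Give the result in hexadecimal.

0x120A8

0b1101111001111110100 = 0x6F3F4 in hexadecimal.
Subtract column by column in base 16:
  4-C → 8 (borrow)
  F-4-1 → A
  3-3 → 0
  F-D → 2
  6-5 → 1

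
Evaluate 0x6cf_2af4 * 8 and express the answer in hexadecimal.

0x367957a0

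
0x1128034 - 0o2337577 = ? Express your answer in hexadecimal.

0o2337577 = 0x9BF7F in hexadecimal.
Subtract column by column in base 16:
  4-F → 5 (borrow)
  3-7-1 → B (borrow)
  0-F-1 → 0 (borrow)
  8-B-1 → C (borrow)
  2-9-1 → 8 (borrow)
  1-0-1 → 0
  1-0 → 1

0x108C0B5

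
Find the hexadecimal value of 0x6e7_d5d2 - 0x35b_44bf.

Subtract column by column in base 16:
  2-f → 3 (borrow)
  d-b-1 → 1
  5-4 → 1
  d-4 → 9
  7-b → c (borrow)
  e-5-1 → 8
  6-3 → 3

0x38c9113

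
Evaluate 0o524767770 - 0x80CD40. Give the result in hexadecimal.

0o524767770 = 0x553EFF8 in hexadecimal.
Subtract column by column in base 16:
  8-0 → 8
  F-4 → B
  F-D → 2
  E-C → 2
  3-0 → 3
  5-8 → D (borrow)
  5-0-1 → 4

0x4D322B8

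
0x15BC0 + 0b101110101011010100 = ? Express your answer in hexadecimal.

0b101110101011010100 = 0x2EAD4 in hexadecimal.
Add column by column in base 16, right to left:
  0+4 = 4
  C+D = 9 carry 1
  B+A+1 = 6 carry 1
  5+E+1 = 4 carry 1
  1+2+1 = 4

0x44694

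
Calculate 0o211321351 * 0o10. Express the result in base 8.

Multiply each base-8 digit by 8, carrying:
  1×8 = 8 → write 0 carry 1
  5×8+1 = 41 → write 1 carry 5
  3×8+5 = 29 → write 5 carry 3
  1×8+3 = 11 → write 3 carry 1
  2×8+1 = 17 → write 1 carry 2
  3×8+2 = 26 → write 2 carry 3
  1×8+3 = 11 → write 3 carry 1
  1×8+1 = 9 → write 1 carry 1
  2×8+1 = 17 → write 1 carry 2
  remaining carry: 2

0o2113213510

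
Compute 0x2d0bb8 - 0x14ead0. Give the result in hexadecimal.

Subtract column by column in base 16:
  8-0 → 8
  b-d → e (borrow)
  b-a-1 → 0
  0-e → 2 (borrow)
  d-4-1 → 8
  2-1 → 1

0x1820e8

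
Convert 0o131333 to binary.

Each octal digit is 3 bits: 1=001 3=011 1=001 3=011 3=011 3=011.

0b1011001011011011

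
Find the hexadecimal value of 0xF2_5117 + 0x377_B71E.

0x46A0835

Add column by column in base 16, right to left:
  7+E = 5 carry 1
  1+1+1 = 3
  1+7 = 8
  5+B = 0 carry 1
  2+7+1 = A
  F+7 = 6 carry 1
  0+3+1 = 4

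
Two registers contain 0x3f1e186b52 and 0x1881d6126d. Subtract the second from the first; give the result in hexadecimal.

Subtract column by column in base 16:
  2-d → 5 (borrow)
  5-6-1 → e (borrow)
  b-2-1 → 8
  6-1 → 5
  8-6 → 2
  1-d → 4 (borrow)
  e-1-1 → c
  1-8 → 9 (borrow)
  f-8-1 → 6
  3-1 → 2

0x269c4258e5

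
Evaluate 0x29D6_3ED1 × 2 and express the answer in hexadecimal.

0x53AC7DA2

Multiply each base-16 digit by 2, carrying:
  1×2 = 2 → write 2
  D×2 = 26 → write A carry 1
  E×2+1 = 29 → write D carry 1
  3×2+1 = 7 → write 7
  6×2 = 12 → write C
  D×2 = 26 → write A carry 1
  9×2+1 = 19 → write 3 carry 1
  2×2+1 = 5 → write 5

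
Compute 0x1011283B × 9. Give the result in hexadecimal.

0x909A6A13

Multiply each base-16 digit by 9, carrying:
  B×9 = 99 → write 3 carry 6
  3×9+6 = 33 → write 1 carry 2
  8×9+2 = 74 → write A carry 4
  2×9+4 = 22 → write 6 carry 1
  1×9+1 = 10 → write A
  1×9 = 9 → write 9
  0×9 = 0 → write 0
  1×9 = 9 → write 9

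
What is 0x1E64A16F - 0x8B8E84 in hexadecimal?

Subtract column by column in base 16:
  F-4 → B
  6-8 → E (borrow)
  1-E-1 → 2 (borrow)
  A-8-1 → 1
  4-B → 9 (borrow)
  6-8-1 → D (borrow)
  E-0-1 → D
  1-0 → 1

0x1DD912EB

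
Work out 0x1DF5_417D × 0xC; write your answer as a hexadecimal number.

0x1677F11DC

Multiply each base-16 digit by 12, carrying:
  D×12 = 156 → write C carry 9
  7×12+9 = 93 → write D carry 5
  1×12+5 = 17 → write 1 carry 1
  4×12+1 = 49 → write 1 carry 3
  5×12+3 = 63 → write F carry 3
  F×12+3 = 183 → write 7 carry 11
  D×12+11 = 167 → write 7 carry 10
  1×12+10 = 22 → write 6 carry 1
  remaining carry: 1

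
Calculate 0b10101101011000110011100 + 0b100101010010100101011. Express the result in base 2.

0b11010010101011011000111

Add column by column in base 2, right to left:
  0+1 = 1
  0+1 = 1
  1+0 = 1
  1+1 = 0 carry 1
  1+0+1 = 0 carry 1
  0+1+1 = 0 carry 1
  0+0+1 = 1
  1+0 = 1
  1+1 = 0 carry 1
  0+0+1 = 1
  0+1 = 1
  0+0 = 0
  1+0 = 1
  1+1 = 0 carry 1
  0+0+1 = 1
  1+1 = 0 carry 1
  0+0+1 = 1
  1+1 = 0 carry 1
  1+0+1 = 0 carry 1
  0+0+1 = 1
  1+1 = 0 carry 1
  0+0+1 = 1
  1+0 = 1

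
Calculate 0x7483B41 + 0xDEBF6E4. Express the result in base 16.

0x15343225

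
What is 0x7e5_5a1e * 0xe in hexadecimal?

0x6e8aeda4

Multiply each base-16 digit by 14, carrying:
  e×14 = 196 → write 4 carry 12
  1×14+12 = 26 → write a carry 1
  a×14+1 = 141 → write d carry 8
  5×14+8 = 78 → write e carry 4
  5×14+4 = 74 → write a carry 4
  e×14+4 = 200 → write 8 carry 12
  7×14+12 = 110 → write e carry 6
  remaining carry: 6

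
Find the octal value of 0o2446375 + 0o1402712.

Add column by column in base 8, right to left:
  5+2 = 7
  7+1 = 0 carry 1
  3+7+1 = 3 carry 1
  6+2+1 = 1 carry 1
  4+0+1 = 5
  4+4 = 0 carry 1
  2+1+1 = 4

0o4051307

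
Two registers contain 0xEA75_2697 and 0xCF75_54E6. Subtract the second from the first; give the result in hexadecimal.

Subtract column by column in base 16:
  7-6 → 1
  9-E → B (borrow)
  6-4-1 → 1
  2-5 → D (borrow)
  5-5-1 → F (borrow)
  7-7-1 → F (borrow)
  A-F-1 → A (borrow)
  E-C-1 → 1

0x1AFFD1B1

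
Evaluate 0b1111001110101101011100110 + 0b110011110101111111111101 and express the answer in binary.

0b10101101101011101011100011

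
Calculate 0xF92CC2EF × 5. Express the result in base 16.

0x4DDDFCEAB

Multiply each base-16 digit by 5, carrying:
  F×5 = 75 → write B carry 4
  E×5+4 = 74 → write A carry 4
  2×5+4 = 14 → write E
  C×5 = 60 → write C carry 3
  C×5+3 = 63 → write F carry 3
  2×5+3 = 13 → write D
  9×5 = 45 → write D carry 2
  F×5+2 = 77 → write D carry 4
  remaining carry: 4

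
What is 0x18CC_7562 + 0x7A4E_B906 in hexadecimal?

0x931B2E68

Add column by column in base 16, right to left:
  2+6 = 8
  6+0 = 6
  5+9 = E
  7+B = 2 carry 1
  C+E+1 = B carry 1
  C+4+1 = 1 carry 1
  8+A+1 = 3 carry 1
  1+7+1 = 9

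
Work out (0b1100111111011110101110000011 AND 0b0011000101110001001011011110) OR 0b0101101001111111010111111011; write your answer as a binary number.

0b101101101111111011111111011

0b1100111111011110101110000011 AND 0b0011000101110001001011011110 = 0b0000000101010000001010000010.
Then OR with 0b0101101001111111010111111011.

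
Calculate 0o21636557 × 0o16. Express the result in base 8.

0o371256022

Multiply each base-8 digit by 14, carrying:
  7×14 = 98 → write 2 carry 12
  5×14+12 = 82 → write 2 carry 10
  5×14+10 = 80 → write 0 carry 10
  6×14+10 = 94 → write 6 carry 11
  3×14+11 = 53 → write 5 carry 6
  6×14+6 = 90 → write 2 carry 11
  1×14+11 = 25 → write 1 carry 3
  2×14+3 = 31 → write 7 carry 3
  remaining carry: 3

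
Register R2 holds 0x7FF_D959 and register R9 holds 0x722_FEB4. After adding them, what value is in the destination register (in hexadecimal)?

Add column by column in base 16, right to left:
  9+4 = D
  5+B = 0 carry 1
  9+E+1 = 8 carry 1
  D+F+1 = D carry 1
  F+2+1 = 2 carry 1
  F+2+1 = 2 carry 1
  7+7+1 = F

0xF22D80D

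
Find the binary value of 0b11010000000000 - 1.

0b11001111111111

The trailing 10 digits are 0, so subtracting 1 borrows through: they become 1 and the next digit up decrements.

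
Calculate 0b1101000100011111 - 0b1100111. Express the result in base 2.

Subtract column by column in base 2:
  1-1 → 0
  1-1 → 0
  1-1 → 0
  1-0 → 1
  1-0 → 1
  0-1 → 1 (borrow)
  0-1-1 → 0 (borrow)
  0-0-1 → 1 (borrow)
  1-0-1 → 0
  0-0 → 0
  0-0 → 0
  0-0 → 0
  1-0 → 1
  0-0 → 0
  1-0 → 1
  1-0 → 1

0b1101000010111000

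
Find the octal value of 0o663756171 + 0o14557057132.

Add column by column in base 8, right to left:
  1+2 = 3
  7+3 = 2 carry 1
  1+1+1 = 3
  6+7 = 5 carry 1
  5+5+1 = 3 carry 1
  7+0+1 = 0 carry 1
  3+7+1 = 3 carry 1
  6+5+1 = 4 carry 1
  6+5+1 = 4 carry 1
  0+4+1 = 5
  0+1 = 1

0o15443035323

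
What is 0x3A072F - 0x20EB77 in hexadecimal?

Subtract column by column in base 16:
  F-7 → 8
  2-7 → B (borrow)
  7-B-1 → B (borrow)
  0-E-1 → 1 (borrow)
  A-0-1 → 9
  3-2 → 1

0x191BB8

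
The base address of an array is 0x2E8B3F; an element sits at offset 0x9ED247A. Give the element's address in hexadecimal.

0xA1BAFB9

Add column by column in base 16, right to left:
  F+A = 9 carry 1
  3+7+1 = B
  B+4 = F
  8+2 = A
  E+D = B carry 1
  2+E+1 = 1 carry 1
  0+9+1 = A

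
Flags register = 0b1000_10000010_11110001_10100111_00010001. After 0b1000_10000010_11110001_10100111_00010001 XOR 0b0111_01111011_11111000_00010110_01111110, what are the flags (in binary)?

XOR bit by bit (1 where the bits differ):
  100010000010111100011010011100010001
^ 011101111011111110000001011001111110
= 111111111001000010011011000101101111

0b111111111001000010011011000101101111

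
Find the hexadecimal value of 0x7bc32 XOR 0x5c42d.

XOR each hex digit independently (no carries):
  7^5=2, b^c=7, c^4=8, 3^2=1, 2^d=f

0x2781f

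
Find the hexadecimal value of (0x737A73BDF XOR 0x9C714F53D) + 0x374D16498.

0x126585337A

First 0x737A73BDF XOR 0x9C714F53D = 0xEF0B3CEE2.
Add column by column in base 16, right to left:
  2+8 = A
  E+9 = 7 carry 1
  E+4+1 = 3 carry 1
  C+6+1 = 3 carry 1
  3+1+1 = 5
  B+D = 8 carry 1
  0+4+1 = 5
  F+7 = 6 carry 1
  E+3+1 = 2 carry 1
  final carry 1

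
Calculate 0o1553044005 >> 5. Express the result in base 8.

5 bits is not a whole number of base-8 digits; in binary: 1101101011000100100000000101 >> 5 = 11011010110001001000000.

0o33261100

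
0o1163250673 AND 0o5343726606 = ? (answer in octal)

0o1143200602

AND each oct digit independently (no carries):
  1&5=1, 1&3=1, 6&4=4, 3&3=3, 2&7=2, 5&2=0, 0&6=0, 6&6=6, 7&0=0, 3&6=2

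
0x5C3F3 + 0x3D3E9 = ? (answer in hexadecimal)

0x997DC

Add column by column in base 16, right to left:
  3+9 = C
  F+E = D carry 1
  3+3+1 = 7
  C+D = 9 carry 1
  5+3+1 = 9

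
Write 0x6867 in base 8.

Expand each hex digit to 4 bits: 6=0110 8=1000 6=0110 7=0111.
Group the bits in threes: 110 100 001 100 111 → 64147.

0o64147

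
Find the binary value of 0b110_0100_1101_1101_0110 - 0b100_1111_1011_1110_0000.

Subtract column by column in base 2:
  0-0 → 0
  1-0 → 1
  1-0 → 1
  0-0 → 0
  1-0 → 1
  0-1 → 1 (borrow)
  1-1-1 → 1 (borrow)
  1-1-1 → 1 (borrow)
  1-1-1 → 1 (borrow)
  0-1-1 → 0 (borrow)
  1-0-1 → 0
  1-1 → 0
  0-1 → 1 (borrow)
  0-1-1 → 0 (borrow)
  1-1-1 → 1 (borrow)
  0-1-1 → 0 (borrow)
  0-0-1 → 1 (borrow)
  1-0-1 → 0
  1-1 → 0

0b10101000111110110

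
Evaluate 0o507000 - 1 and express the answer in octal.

0o506777

The trailing 3 digits are 0, so subtracting 1 borrows through: they become 7 and the next digit up decrements.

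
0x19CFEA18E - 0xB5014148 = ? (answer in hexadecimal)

0xE7FD6046

Subtract column by column in base 16:
  E-8 → 6
  8-4 → 4
  1-1 → 0
  A-4 → 6
  E-1 → D
  F-0 → F
  C-5 → 7
  9-B → E (borrow)
  1-0-1 → 0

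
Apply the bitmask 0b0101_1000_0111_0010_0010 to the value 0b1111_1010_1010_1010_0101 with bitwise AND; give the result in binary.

0b01011000001000100000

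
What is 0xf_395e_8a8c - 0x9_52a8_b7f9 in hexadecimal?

0x5e6b5d293

Subtract column by column in base 16:
  c-9 → 3
  8-f → 9 (borrow)
  a-7-1 → 2
  8-b → d (borrow)
  e-8-1 → 5
  5-a → b (borrow)
  9-2-1 → 6
  3-5 → e (borrow)
  f-9-1 → 5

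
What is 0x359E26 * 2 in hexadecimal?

Multiply each base-16 digit by 2, carrying:
  6×2 = 12 → write C
  2×2 = 4 → write 4
  E×2 = 28 → write C carry 1
  9×2+1 = 19 → write 3 carry 1
  5×2+1 = 11 → write B
  3×2 = 6 → write 6

0x6B3C4C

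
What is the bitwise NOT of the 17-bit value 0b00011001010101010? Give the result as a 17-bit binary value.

Invert each bit: 00011001010101010 → 11100110101010101.

0b11100110101010101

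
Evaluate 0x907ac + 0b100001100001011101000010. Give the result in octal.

0o43617356

0x907ac = 0o2203654 in octal.
0b100001100001011101000010 = 0o41413502 in octal.
Add column by column in base 8, right to left:
  4+2 = 6
  5+0 = 5
  6+5 = 3 carry 1
  3+3+1 = 7
  0+1 = 1
  2+4 = 6
  2+1 = 3
  0+4 = 4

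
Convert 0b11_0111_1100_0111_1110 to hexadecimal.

0x37C7E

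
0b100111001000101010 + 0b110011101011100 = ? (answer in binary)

0b101101100110000110

Add column by column in base 2, right to left:
  0+0 = 0
  1+0 = 1
  0+1 = 1
  1+1 = 0 carry 1
  0+1+1 = 0 carry 1
  1+0+1 = 0 carry 1
  0+1+1 = 0 carry 1
  0+0+1 = 1
  0+1 = 1
  1+1 = 0 carry 1
  0+1+1 = 0 carry 1
  0+0+1 = 1
  1+0 = 1
  1+1 = 0 carry 1
  1+1+1 = 1 carry 1
  0+0+1 = 1
  0+0 = 0
  1+0 = 1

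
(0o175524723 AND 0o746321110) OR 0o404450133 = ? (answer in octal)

0o544570133

0o175524723 AND 0o746321110 = 0o144120100.
Then OR with 0o404450133.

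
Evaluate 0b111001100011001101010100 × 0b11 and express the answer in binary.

0b10101100101001100111111100

Multiply each base-2 digit by 3, carrying:
  0×3 = 0 → write 0
  0×3 = 0 → write 0
  1×3 = 3 → write 1 carry 1
  0×3+1 = 1 → write 1
  1×3 = 3 → write 1 carry 1
  0×3+1 = 1 → write 1
  1×3 = 3 → write 1 carry 1
  0×3+1 = 1 → write 1
  1×3 = 3 → write 1 carry 1
  1×3+1 = 4 → write 0 carry 2
  0×3+2 = 2 → write 0 carry 1
  0×3+1 = 1 → write 1
  1×3 = 3 → write 1 carry 1
  1×3+1 = 4 → write 0 carry 2
  0×3+2 = 2 → write 0 carry 1
  0×3+1 = 1 → write 1
  0×3 = 0 → write 0
  1×3 = 3 → write 1 carry 1
  1×3+1 = 4 → write 0 carry 2
  0×3+2 = 2 → write 0 carry 1
  0×3+1 = 1 → write 1
  1×3 = 3 → write 1 carry 1
  1×3+1 = 4 → write 0 carry 2
  1×3+2 = 5 → write 1 carry 2
  remaining carry: 10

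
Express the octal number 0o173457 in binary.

0b1111011100101111

Each octal digit is 3 bits: 1=001 7=111 3=011 4=100 5=101 7=111.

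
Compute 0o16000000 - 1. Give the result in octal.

0o15777777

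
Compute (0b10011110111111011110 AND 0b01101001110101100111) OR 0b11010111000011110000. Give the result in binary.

0b11011111110111110110

0b10011110111111011110 AND 0b01101001110101100111 = 0b00001000110101000110.
Then OR with 0b11010111000011110000.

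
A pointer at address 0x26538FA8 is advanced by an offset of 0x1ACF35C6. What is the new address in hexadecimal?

Add column by column in base 16, right to left:
  8+6 = E
  A+C = 6 carry 1
  F+5+1 = 5 carry 1
  8+3+1 = C
  3+F = 2 carry 1
  5+C+1 = 2 carry 1
  6+A+1 = 1 carry 1
  2+1+1 = 4

0x4122C56E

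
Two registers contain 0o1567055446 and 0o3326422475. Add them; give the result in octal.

Add column by column in base 8, right to left:
  6+5 = 3 carry 1
  4+7+1 = 4 carry 1
  4+4+1 = 1 carry 1
  5+2+1 = 0 carry 1
  5+2+1 = 0 carry 1
  0+4+1 = 5
  7+6 = 5 carry 1
  6+2+1 = 1 carry 1
  5+3+1 = 1 carry 1
  1+3+1 = 5

0o5115500143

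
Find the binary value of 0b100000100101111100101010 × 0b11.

Multiply each base-2 digit by 3, carrying:
  0×3 = 0 → write 0
  1×3 = 3 → write 1 carry 1
  0×3+1 = 1 → write 1
  1×3 = 3 → write 1 carry 1
  0×3+1 = 1 → write 1
  1×3 = 3 → write 1 carry 1
  0×3+1 = 1 → write 1
  0×3 = 0 → write 0
  1×3 = 3 → write 1 carry 1
  1×3+1 = 4 → write 0 carry 2
  1×3+2 = 5 → write 1 carry 2
  1×3+2 = 5 → write 1 carry 2
  1×3+2 = 5 → write 1 carry 2
  0×3+2 = 2 → write 0 carry 1
  1×3+1 = 4 → write 0 carry 2
  0×3+2 = 2 → write 0 carry 1
  0×3+1 = 1 → write 1
  1×3 = 3 → write 1 carry 1
  0×3+1 = 1 → write 1
  0×3 = 0 → write 0
  0×3 = 0 → write 0
  0×3 = 0 → write 0
  0×3 = 0 → write 0
  1×3 = 3 → write 1 carry 1
  remaining carry: 1

0b1100001110001110101111110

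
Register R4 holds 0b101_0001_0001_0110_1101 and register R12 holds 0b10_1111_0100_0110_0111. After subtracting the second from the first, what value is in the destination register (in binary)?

Subtract column by column in base 2:
  1-1 → 0
  0-1 → 1 (borrow)
  1-1-1 → 1 (borrow)
  1-0-1 → 0
  0-0 → 0
  1-1 → 0
  1-1 → 0
  0-0 → 0
  1-0 → 1
  0-0 → 0
  0-1 → 1 (borrow)
  0-0-1 → 1 (borrow)
  1-1-1 → 1 (borrow)
  0-1-1 → 0 (borrow)
  0-1-1 → 0 (borrow)
  0-1-1 → 0 (borrow)
  1-0-1 → 0
  0-1 → 1 (borrow)
  1-0-1 → 0

0b100001110100000110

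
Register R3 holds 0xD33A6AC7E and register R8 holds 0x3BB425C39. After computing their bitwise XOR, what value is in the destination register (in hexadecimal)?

XOR each hex digit independently (no carries):
  D^3=E, 3^B=8, 3^B=8, A^4=E, 6^2=4, A^5=F, C^C=0, 7^3=4, E^9=7

0xE88E4F047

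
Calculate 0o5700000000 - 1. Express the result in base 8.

The trailing 8 digits are 0, so subtracting 1 borrows through: they become 7 and the next digit up decrements.

0o5677777777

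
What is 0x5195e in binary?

0b1010001100101011110

Expand each hex digit to 4 bits: 5=0101 1=0001 9=1001 5=0101 e=1110.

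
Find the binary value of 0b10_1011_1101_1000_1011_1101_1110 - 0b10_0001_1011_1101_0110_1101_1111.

Subtract column by column in base 2:
  0-1 → 1 (borrow)
  1-1-1 → 1 (borrow)
  1-1-1 → 1 (borrow)
  1-1-1 → 1 (borrow)
  1-1-1 → 1 (borrow)
  0-0-1 → 1 (borrow)
  1-1-1 → 1 (borrow)
  1-1-1 → 1 (borrow)
  1-0-1 → 0
  1-1 → 0
  0-1 → 1 (borrow)
  1-0-1 → 0
  0-1 → 1 (borrow)
  0-0-1 → 1 (borrow)
  0-1-1 → 0 (borrow)
  1-1-1 → 1 (borrow)
  1-1-1 → 1 (borrow)
  0-1-1 → 0 (borrow)
  1-0-1 → 0
  1-1 → 0
  1-1 → 0
  1-0 → 1
  0-0 → 0
  1-0 → 1
  0-0 → 0
  1-1 → 0

0b101000011011010011111111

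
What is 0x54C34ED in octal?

0o523032355

Expand each hex digit to 4 bits: 5=0101 4=0100 C=1100 3=0011 4=0100 E=1110 D=1101.
Group the bits in threes: 101 010 011 000 011 010 011 101 101 → 523032355.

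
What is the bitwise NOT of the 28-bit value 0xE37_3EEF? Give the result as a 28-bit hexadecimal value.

Each hex digit d becomes F−d:
  E→1, 3→C, 7→8, 3→C, E→1, E→1, F→0

0x1C8C110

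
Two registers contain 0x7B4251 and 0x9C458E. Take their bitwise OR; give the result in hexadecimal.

OR each hex digit independently (no carries):
  7|9=F, B|C=F, 4|4=4, 2|5=7, 5|8=D, 1|E=F

0xFF47DF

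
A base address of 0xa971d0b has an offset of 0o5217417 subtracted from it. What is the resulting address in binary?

0xa971d0b = 0b1010100101110001110100001011 in binary.
0o5217417 = 0b101010001111100001111 in binary.
Subtract column by column in base 2:
  1-1 → 0
  1-1 → 0
  0-1 → 1 (borrow)
  1-1-1 → 1 (borrow)
  0-0-1 → 1 (borrow)
  0-0-1 → 1 (borrow)
  0-0-1 → 1 (borrow)
  0-0-1 → 1 (borrow)
  1-1-1 → 1 (borrow)
  0-1-1 → 0 (borrow)
  1-1-1 → 1 (borrow)
  1-1-1 → 1 (borrow)
  1-1-1 → 1 (borrow)
  0-0-1 → 1 (borrow)
  0-0-1 → 1 (borrow)
  0-0-1 → 1 (borrow)
  1-1-1 → 1 (borrow)
  1-0-1 → 0
  1-1 → 0
  0-0 → 0
  1-1 → 0
  0-0 → 0
  0-0 → 0
  1-0 → 1
  0-0 → 0
  1-0 → 1
  0-0 → 0
  1-0 → 1

0b1010100000011111110111111100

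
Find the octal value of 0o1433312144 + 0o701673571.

Add column by column in base 8, right to left:
  4+1 = 5
  4+7 = 3 carry 1
  1+5+1 = 7
  2+3 = 5
  1+7 = 0 carry 1
  3+6+1 = 2 carry 1
  3+1+1 = 5
  3+0 = 3
  4+7 = 3 carry 1
  1+0+1 = 2

0o2335205735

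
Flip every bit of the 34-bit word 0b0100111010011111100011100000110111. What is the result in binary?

0b1011000101100000011100011111001000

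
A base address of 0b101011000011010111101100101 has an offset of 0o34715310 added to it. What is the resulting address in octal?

0o565245055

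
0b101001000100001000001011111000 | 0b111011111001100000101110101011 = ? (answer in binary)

OR bit by bit (1 where either bit is 1):
  101001000100001000001011111000
| 111011111001100000101110101011
= 111011111101101000101111111011

0b111011111101101000101111111011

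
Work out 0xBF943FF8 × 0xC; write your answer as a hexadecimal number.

0x8FAF2FFA0

Multiply each base-16 digit by 12, carrying:
  8×12 = 96 → write 0 carry 6
  F×12+6 = 186 → write A carry 11
  F×12+11 = 191 → write F carry 11
  3×12+11 = 47 → write F carry 2
  4×12+2 = 50 → write 2 carry 3
  9×12+3 = 111 → write F carry 6
  F×12+6 = 186 → write A carry 11
  B×12+11 = 143 → write F carry 8
  remaining carry: 8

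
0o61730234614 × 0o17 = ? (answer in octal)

Multiply each base-8 digit by 15, carrying:
  4×15 = 60 → write 4 carry 7
  1×15+7 = 22 → write 6 carry 2
  6×15+2 = 92 → write 4 carry 11
  4×15+11 = 71 → write 7 carry 8
  3×15+8 = 53 → write 5 carry 6
  2×15+6 = 36 → write 4 carry 4
  0×15+4 = 4 → write 4
  3×15 = 45 → write 5 carry 5
  7×15+5 = 110 → write 6 carry 13
  1×15+13 = 28 → write 4 carry 3
  6×15+3 = 93 → write 5 carry 11
  remaining carry: 13

0o1354654457464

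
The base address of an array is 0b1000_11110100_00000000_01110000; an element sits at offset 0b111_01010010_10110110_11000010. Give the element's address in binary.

0b10000010001101011011100110010

Add column by column in base 2, right to left:
  0+0 = 0
  0+1 = 1
  0+0 = 0
  0+0 = 0
  1+0 = 1
  1+0 = 1
  1+1 = 0 carry 1
  0+1+1 = 0 carry 1
  0+0+1 = 1
  0+1 = 1
  0+1 = 1
  0+0 = 0
  0+1 = 1
  0+1 = 1
  0+0 = 0
  0+1 = 1
  0+0 = 0
  0+1 = 1
  1+0 = 1
  0+0 = 0
  1+1 = 0 carry 1
  1+0+1 = 0 carry 1
  1+1+1 = 1 carry 1
  1+0+1 = 0 carry 1
  0+1+1 = 0 carry 1
  0+1+1 = 0 carry 1
  0+1+1 = 0 carry 1
  1+0+1 = 0 carry 1
  final carry 1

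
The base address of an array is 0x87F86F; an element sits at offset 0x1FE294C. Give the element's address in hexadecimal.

0x28621BB

Add column by column in base 16, right to left:
  F+C = B carry 1
  6+4+1 = B
  8+9 = 1 carry 1
  F+2+1 = 2 carry 1
  7+E+1 = 6 carry 1
  8+F+1 = 8 carry 1
  0+1+1 = 2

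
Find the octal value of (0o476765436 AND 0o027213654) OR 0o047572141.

0o67773555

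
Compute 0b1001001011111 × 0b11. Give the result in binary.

0b11011100011101

Multiply each base-2 digit by 3, carrying:
  1×3 = 3 → write 1 carry 1
  1×3+1 = 4 → write 0 carry 2
  1×3+2 = 5 → write 1 carry 2
  1×3+2 = 5 → write 1 carry 2
  1×3+2 = 5 → write 1 carry 2
  0×3+2 = 2 → write 0 carry 1
  1×3+1 = 4 → write 0 carry 2
  0×3+2 = 2 → write 0 carry 1
  0×3+1 = 1 → write 1
  1×3 = 3 → write 1 carry 1
  0×3+1 = 1 → write 1
  0×3 = 0 → write 0
  1×3 = 3 → write 1 carry 1
  remaining carry: 1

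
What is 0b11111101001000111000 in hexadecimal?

0xFD238

Group the bits into nibbles: 1111 1101 0010 0011 1000 → FD238.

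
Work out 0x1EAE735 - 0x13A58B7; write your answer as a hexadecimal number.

0xB08E7E

Subtract column by column in base 16:
  5-7 → E (borrow)
  3-B-1 → 7 (borrow)
  7-8-1 → E (borrow)
  E-5-1 → 8
  A-A → 0
  E-3 → B
  1-1 → 0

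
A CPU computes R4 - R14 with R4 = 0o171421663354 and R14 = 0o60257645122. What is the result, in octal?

Subtract column by column in base 8:
  4-2 → 2
  5-2 → 3
  3-1 → 2
  3-5 → 6 (borrow)
  6-4-1 → 1
  6-6 → 0
  1-7 → 2 (borrow)
  2-5-1 → 4 (borrow)
  4-2-1 → 1
  1-0 → 1
  7-6 → 1
  1-0 → 1

0o111142016232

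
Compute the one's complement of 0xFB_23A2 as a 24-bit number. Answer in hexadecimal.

Each hex digit d becomes F−d:
  F→0, B→4, 2→D, 3→C, A→5, 2→D

0x04DC5D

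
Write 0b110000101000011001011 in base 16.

Group the bits into nibbles: 0001 1000 0101 0000 1100 1011 → 1850CB.

0x1850CB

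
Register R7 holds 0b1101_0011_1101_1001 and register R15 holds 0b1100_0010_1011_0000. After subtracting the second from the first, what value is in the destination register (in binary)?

0b1000100101001

Subtract column by column in base 2:
  1-0 → 1
  0-0 → 0
  0-0 → 0
  1-0 → 1
  1-1 → 0
  0-1 → 1 (borrow)
  1-0-1 → 0
  1-1 → 0
  1-0 → 1
  1-1 → 0
  0-0 → 0
  0-0 → 0
  1-0 → 1
  0-0 → 0
  1-1 → 0
  1-1 → 0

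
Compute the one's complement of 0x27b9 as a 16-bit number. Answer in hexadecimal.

Each hex digit d becomes f−d:
  2→d, 7→8, b→4, 9→6

0xd846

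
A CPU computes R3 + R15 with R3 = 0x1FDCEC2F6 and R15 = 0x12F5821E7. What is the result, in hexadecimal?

0x32D26E4DD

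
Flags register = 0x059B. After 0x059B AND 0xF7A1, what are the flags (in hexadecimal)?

0x0581

AND each hex digit independently (no carries):
  0&F=0, 5&7=5, 9&A=8, B&1=1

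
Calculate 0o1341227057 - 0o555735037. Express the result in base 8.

0o563272020

Subtract column by column in base 8:
  7-7 → 0
  5-3 → 2
  0-0 → 0
  7-5 → 2
  2-3 → 7 (borrow)
  2-7-1 → 2 (borrow)
  1-5-1 → 3 (borrow)
  4-5-1 → 6 (borrow)
  3-5-1 → 5 (borrow)
  1-0-1 → 0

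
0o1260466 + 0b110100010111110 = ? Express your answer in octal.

0o1344764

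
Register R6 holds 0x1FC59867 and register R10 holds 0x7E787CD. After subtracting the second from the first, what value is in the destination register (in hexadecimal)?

0x17DE109A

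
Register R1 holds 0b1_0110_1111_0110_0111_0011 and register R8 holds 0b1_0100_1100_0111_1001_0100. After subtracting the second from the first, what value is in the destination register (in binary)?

Subtract column by column in base 2:
  1-0 → 1
  1-0 → 1
  0-1 → 1 (borrow)
  0-0-1 → 1 (borrow)
  1-1-1 → 1 (borrow)
  1-0-1 → 0
  1-0 → 1
  0-1 → 1 (borrow)
  0-1-1 → 0 (borrow)
  1-1-1 → 1 (borrow)
  1-1-1 → 1 (borrow)
  0-0-1 → 1 (borrow)
  1-0-1 → 0
  1-0 → 1
  1-1 → 0
  1-1 → 0
  0-0 → 0
  1-0 → 1
  1-1 → 0
  0-0 → 0
  1-1 → 0

0b100010111011011111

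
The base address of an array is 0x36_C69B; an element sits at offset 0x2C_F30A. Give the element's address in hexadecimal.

Add column by column in base 16, right to left:
  B+A = 5 carry 1
  9+0+1 = A
  6+3 = 9
  C+F = B carry 1
  6+C+1 = 3 carry 1
  3+2+1 = 6

0x63B9A5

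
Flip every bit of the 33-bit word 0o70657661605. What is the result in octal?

0o07120116172

Each oct digit d becomes 7−d:
  7→0, 0→7, 6→1, 5→2, 7→0, 6→1, 6→1, 1→6, 6→1, 0→7, 5→2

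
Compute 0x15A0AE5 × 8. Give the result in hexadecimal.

0xAD05728

Multiply each base-16 digit by 8, carrying:
  5×8 = 40 → write 8 carry 2
  E×8+2 = 114 → write 2 carry 7
  A×8+7 = 87 → write 7 carry 5
  0×8+5 = 5 → write 5
  A×8 = 80 → write 0 carry 5
  5×8+5 = 45 → write D carry 2
  1×8+2 = 10 → write A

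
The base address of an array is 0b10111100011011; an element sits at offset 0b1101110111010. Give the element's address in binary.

0b100101011010101

Add column by column in base 2, right to left:
  1+0 = 1
  1+1 = 0 carry 1
  0+0+1 = 1
  1+1 = 0 carry 1
  1+1+1 = 1 carry 1
  0+1+1 = 0 carry 1
  0+0+1 = 1
  0+1 = 1
  1+1 = 0 carry 1
  1+1+1 = 1 carry 1
  1+0+1 = 0 carry 1
  1+1+1 = 1 carry 1
  0+1+1 = 0 carry 1
  1+0+1 = 0 carry 1
  final carry 1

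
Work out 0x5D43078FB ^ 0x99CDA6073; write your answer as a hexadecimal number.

XOR each hex digit independently (no carries):
  5^9=C, D^9=4, 4^C=8, 3^D=E, 0^A=A, 7^6=1, 8^0=8, F^7=8, B^3=8

0xC48EA1888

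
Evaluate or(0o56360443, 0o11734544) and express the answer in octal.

OR each oct digit independently (no carries):
  5|1=5, 6|1=7, 3|7=7, 6|3=7, 0|4=4, 4|5=5, 4|4=4, 3|4=7

0o57774547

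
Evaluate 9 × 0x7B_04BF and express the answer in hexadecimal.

0x4532AB7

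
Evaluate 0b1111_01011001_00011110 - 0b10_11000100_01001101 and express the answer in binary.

0b11001001010011010001

Subtract column by column in base 2:
  0-1 → 1 (borrow)
  1-0-1 → 0
  1-1 → 0
  1-1 → 0
  1-0 → 1
  0-0 → 0
  0-1 → 1 (borrow)
  0-0-1 → 1 (borrow)
  1-0-1 → 0
  0-0 → 0
  0-1 → 1 (borrow)
  1-0-1 → 0
  1-0 → 1
  0-0 → 0
  1-1 → 0
  0-1 → 1 (borrow)
  1-0-1 → 0
  1-1 → 0
  1-0 → 1
  1-0 → 1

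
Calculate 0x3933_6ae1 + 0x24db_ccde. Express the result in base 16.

0x5e0f37bf

Add column by column in base 16, right to left:
  1+e = f
  e+d = b carry 1
  a+c+1 = 7 carry 1
  6+c+1 = 3 carry 1
  3+b+1 = f
  3+d = 0 carry 1
  9+4+1 = e
  3+2 = 5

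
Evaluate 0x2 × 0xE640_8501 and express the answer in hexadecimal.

Multiply each base-16 digit by 2, carrying:
  1×2 = 2 → write 2
  0×2 = 0 → write 0
  5×2 = 10 → write A
  8×2 = 16 → write 0 carry 1
  0×2+1 = 1 → write 1
  4×2 = 8 → write 8
  6×2 = 12 → write C
  E×2 = 28 → write C carry 1
  remaining carry: 1

0x1CC810A02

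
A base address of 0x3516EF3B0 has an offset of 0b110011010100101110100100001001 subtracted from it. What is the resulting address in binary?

0x3516EF3B0 = 0b1101010001011011101111001110110000 in binary.
Subtract column by column in base 2:
  0-1 → 1 (borrow)
  0-0-1 → 1 (borrow)
  0-0-1 → 1 (borrow)
  0-1-1 → 0 (borrow)
  1-0-1 → 0
  1-0 → 1
  0-0 → 0
  1-0 → 1
  1-1 → 0
  1-0 → 1
  0-0 → 0
  0-1 → 1 (borrow)
  1-0-1 → 0
  1-1 → 0
  1-1 → 0
  1-1 → 0
  0-0 → 0
  1-1 → 0
  1-0 → 1
  1-0 → 1
  0-1 → 1 (borrow)
  1-0-1 → 0
  1-1 → 0
  0-0 → 0
  1-1 → 0
  0-1 → 1 (borrow)
  0-0-1 → 1 (borrow)
  0-0-1 → 1 (borrow)
  1-1-1 → 1 (borrow)
  0-1-1 → 0 (borrow)
  1-0-1 → 0
  0-0 → 0
  1-0 → 1
  1-0 → 1

0b1100011110000111000000101010100111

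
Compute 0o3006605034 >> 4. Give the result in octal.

4 bits is not a whole number of base-8 digits; in binary: 11000000110110000101000011100 >> 4 = 1100000011011000010100001.

0o140330241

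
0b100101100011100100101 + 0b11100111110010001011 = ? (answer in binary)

0b1000010100001110110000

Add column by column in base 2, right to left:
  1+1 = 0 carry 1
  0+1+1 = 0 carry 1
  1+0+1 = 0 carry 1
  0+1+1 = 0 carry 1
  0+0+1 = 1
  1+0 = 1
  0+0 = 0
  0+1 = 1
  1+0 = 1
  1+0 = 1
  1+1 = 0 carry 1
  0+1+1 = 0 carry 1
  0+1+1 = 0 carry 1
  0+1+1 = 0 carry 1
  1+1+1 = 1 carry 1
  1+0+1 = 0 carry 1
  0+0+1 = 1
  1+1 = 0 carry 1
  0+1+1 = 0 carry 1
  0+1+1 = 0 carry 1
  1+0+1 = 0 carry 1
  final carry 1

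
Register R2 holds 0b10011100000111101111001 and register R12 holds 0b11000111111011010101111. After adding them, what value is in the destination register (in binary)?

0b101100100000011000101000

Add column by column in base 2, right to left:
  1+1 = 0 carry 1
  0+1+1 = 0 carry 1
  0+1+1 = 0 carry 1
  1+1+1 = 1 carry 1
  1+0+1 = 0 carry 1
  1+1+1 = 1 carry 1
  1+0+1 = 0 carry 1
  0+1+1 = 0 carry 1
  1+0+1 = 0 carry 1
  1+1+1 = 1 carry 1
  1+1+1 = 1 carry 1
  1+0+1 = 0 carry 1
  0+1+1 = 0 carry 1
  0+1+1 = 0 carry 1
  0+1+1 = 0 carry 1
  0+1+1 = 0 carry 1
  0+1+1 = 0 carry 1
  1+1+1 = 1 carry 1
  1+0+1 = 0 carry 1
  1+0+1 = 0 carry 1
  0+0+1 = 1
  0+1 = 1
  1+1 = 0 carry 1
  final carry 1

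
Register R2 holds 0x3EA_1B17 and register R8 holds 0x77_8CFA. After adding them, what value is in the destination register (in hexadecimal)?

0x461A811

Add column by column in base 16, right to left:
  7+A = 1 carry 1
  1+F+1 = 1 carry 1
  B+C+1 = 8 carry 1
  1+8+1 = A
  A+7 = 1 carry 1
  E+7+1 = 6 carry 1
  3+0+1 = 4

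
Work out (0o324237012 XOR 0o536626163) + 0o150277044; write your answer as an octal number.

0o762710235

First 0o324237012 XOR 0o536626163 = 0o612411171.
Add column by column in base 8, right to left:
  1+4 = 5
  7+4 = 3 carry 1
  1+0+1 = 2
  1+7 = 0 carry 1
  1+7+1 = 1 carry 1
  4+2+1 = 7
  2+0 = 2
  1+5 = 6
  6+1 = 7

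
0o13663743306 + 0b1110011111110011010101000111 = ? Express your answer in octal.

0o15523576015

0b1110011111110011010101000111 = 0o1637632507 in octal.
Add column by column in base 8, right to left:
  6+7 = 5 carry 1
  0+0+1 = 1
  3+5 = 0 carry 1
  3+2+1 = 6
  4+3 = 7
  7+6 = 5 carry 1
  3+7+1 = 3 carry 1
  6+3+1 = 2 carry 1
  6+6+1 = 5 carry 1
  3+1+1 = 5
  1+0 = 1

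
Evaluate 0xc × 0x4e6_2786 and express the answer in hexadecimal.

Multiply each base-16 digit by 12, carrying:
  6×12 = 72 → write 8 carry 4
  8×12+4 = 100 → write 4 carry 6
  7×12+6 = 90 → write a carry 5
  2×12+5 = 29 → write d carry 1
  6×12+1 = 73 → write 9 carry 4
  e×12+4 = 172 → write c carry 10
  4×12+10 = 58 → write a carry 3
  remaining carry: 3

0x3ac9da48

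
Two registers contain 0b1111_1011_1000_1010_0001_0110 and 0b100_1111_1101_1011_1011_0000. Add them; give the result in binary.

Add column by column in base 2, right to left:
  0+0 = 0
  1+0 = 1
  1+0 = 1
  0+0 = 0
  1+1 = 0 carry 1
  0+1+1 = 0 carry 1
  0+0+1 = 1
  0+1 = 1
  0+1 = 1
  1+1 = 0 carry 1
  0+0+1 = 1
  1+1 = 0 carry 1
  0+1+1 = 0 carry 1
  0+0+1 = 1
  0+1 = 1
  1+1 = 0 carry 1
  1+1+1 = 1 carry 1
  1+1+1 = 1 carry 1
  0+1+1 = 0 carry 1
  1+1+1 = 1 carry 1
  1+0+1 = 0 carry 1
  1+0+1 = 0 carry 1
  1+1+1 = 1 carry 1
  1+0+1 = 0 carry 1
  final carry 1

0b1010010110110010111000110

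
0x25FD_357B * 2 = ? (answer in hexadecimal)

0x4BFA6AF6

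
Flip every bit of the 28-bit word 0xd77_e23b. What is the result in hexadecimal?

0x2881dc4

Each hex digit d becomes f−d:
  d→2, 7→8, 7→8, e→1, 2→d, 3→c, b→4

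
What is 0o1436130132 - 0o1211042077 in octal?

Subtract column by column in base 8:
  2-7 → 3 (borrow)
  3-7-1 → 3 (borrow)
  1-0-1 → 0
  0-2 → 6 (borrow)
  3-4-1 → 6 (borrow)
  1-0-1 → 0
  6-1 → 5
  3-1 → 2
  4-2 → 2
  1-1 → 0

0o225066033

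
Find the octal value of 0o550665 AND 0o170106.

AND each oct digit independently (no carries):
  5&1=1, 5&7=5, 0&0=0, 6&1=0, 6&0=0, 5&6=4

0o150004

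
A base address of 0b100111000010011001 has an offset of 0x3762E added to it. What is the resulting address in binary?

0x3762E = 0b110111011000101110 in binary.
Add column by column in base 2, right to left:
  1+0 = 1
  0+1 = 1
  0+1 = 1
  1+1 = 0 carry 1
  1+0+1 = 0 carry 1
  0+1+1 = 0 carry 1
  0+0+1 = 1
  1+0 = 1
  0+0 = 0
  0+1 = 1
  0+1 = 1
  0+0 = 0
  1+1 = 0 carry 1
  1+1+1 = 1 carry 1
  1+1+1 = 1 carry 1
  0+0+1 = 1
  0+1 = 1
  1+1 = 0 carry 1
  final carry 1

0b1011110011011000111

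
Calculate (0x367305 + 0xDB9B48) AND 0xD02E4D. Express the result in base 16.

0x100E4D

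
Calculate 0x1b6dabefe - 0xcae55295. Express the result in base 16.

0xebf56c69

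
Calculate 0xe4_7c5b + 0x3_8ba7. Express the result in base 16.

0xe80802

Add column by column in base 16, right to left:
  b+7 = 2 carry 1
  5+a+1 = 0 carry 1
  c+b+1 = 8 carry 1
  7+8+1 = 0 carry 1
  4+3+1 = 8
  e+0 = e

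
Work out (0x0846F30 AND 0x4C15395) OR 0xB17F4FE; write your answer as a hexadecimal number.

0xB97F7FE

0x0846F30 AND 0x4C15395 = 0x0804310.
Then OR with 0xB17F4FE.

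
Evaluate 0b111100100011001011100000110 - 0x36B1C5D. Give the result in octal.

0o411475251

0b111100100011001011100000110 = 0o744313406 in octal.
0x36B1C5D = 0o332616135 in octal.
Subtract column by column in base 8:
  6-5 → 1
  0-3 → 5 (borrow)
  4-1-1 → 2
  3-6 → 5 (borrow)
  1-1-1 → 7 (borrow)
  3-6-1 → 4 (borrow)
  4-2-1 → 1
  4-3 → 1
  7-3 → 4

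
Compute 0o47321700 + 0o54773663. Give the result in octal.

0o124315563

Add column by column in base 8, right to left:
  0+3 = 3
  0+6 = 6
  7+6 = 5 carry 1
  1+3+1 = 5
  2+7 = 1 carry 1
  3+7+1 = 3 carry 1
  7+4+1 = 4 carry 1
  4+5+1 = 2 carry 1
  final carry 1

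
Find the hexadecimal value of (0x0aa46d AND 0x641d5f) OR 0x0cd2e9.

0xcd6ed

0x0aa46d AND 0x641d5f = 0x00044d.
Then OR with 0x0cd2e9.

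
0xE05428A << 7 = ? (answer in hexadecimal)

0x702A14500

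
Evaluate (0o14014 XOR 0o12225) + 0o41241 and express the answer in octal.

First 0o14014 XOR 0o12225 = 0o06231.
Add column by column in base 8, right to left:
  1+1 = 2
  3+4 = 7
  2+2 = 4
  6+1 = 7
  0+4 = 4

0o47472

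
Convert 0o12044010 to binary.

0b1010000100100000001000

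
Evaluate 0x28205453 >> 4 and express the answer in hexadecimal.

0x2820545

Shifting right by 4 bits = 1 hex digit: drop the last 1.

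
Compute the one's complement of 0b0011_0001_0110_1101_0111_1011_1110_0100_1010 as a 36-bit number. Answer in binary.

0b110011101001001010000100000110110101

Invert each bit: 001100010110110101111011111001001010 → 110011101001001010000100000110110101.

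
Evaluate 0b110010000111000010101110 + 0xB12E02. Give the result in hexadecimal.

0b110010000111000010101110 = 0xC870AE in hexadecimal.
Add column by column in base 16, right to left:
  E+2 = 0 carry 1
  A+0+1 = B
  0+E = E
  7+2 = 9
  8+1 = 9
  C+B = 7 carry 1
  final carry 1

0x1799EB0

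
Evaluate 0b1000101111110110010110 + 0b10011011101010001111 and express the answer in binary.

0b1011001011100000100101

Add column by column in base 2, right to left:
  0+1 = 1
  1+1 = 0 carry 1
  1+1+1 = 1 carry 1
  0+1+1 = 0 carry 1
  1+0+1 = 0 carry 1
  0+0+1 = 1
  0+0 = 0
  1+1 = 0 carry 1
  1+0+1 = 0 carry 1
  0+1+1 = 0 carry 1
  1+0+1 = 0 carry 1
  1+1+1 = 1 carry 1
  1+1+1 = 1 carry 1
  1+1+1 = 1 carry 1
  1+0+1 = 0 carry 1
  1+1+1 = 1 carry 1
  0+1+1 = 0 carry 1
  1+0+1 = 0 carry 1
  0+0+1 = 1
  0+1 = 1
  0+0 = 0
  1+0 = 1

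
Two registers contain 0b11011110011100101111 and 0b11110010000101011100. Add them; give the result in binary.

0b111010000100010001011

Add column by column in base 2, right to left:
  1+0 = 1
  1+0 = 1
  1+1 = 0 carry 1
  1+1+1 = 1 carry 1
  0+1+1 = 0 carry 1
  1+0+1 = 0 carry 1
  0+1+1 = 0 carry 1
  0+0+1 = 1
  1+1 = 0 carry 1
  1+0+1 = 0 carry 1
  1+0+1 = 0 carry 1
  0+0+1 = 1
  0+0 = 0
  1+1 = 0 carry 1
  1+0+1 = 0 carry 1
  1+0+1 = 0 carry 1
  1+1+1 = 1 carry 1
  0+1+1 = 0 carry 1
  1+1+1 = 1 carry 1
  1+1+1 = 1 carry 1
  final carry 1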